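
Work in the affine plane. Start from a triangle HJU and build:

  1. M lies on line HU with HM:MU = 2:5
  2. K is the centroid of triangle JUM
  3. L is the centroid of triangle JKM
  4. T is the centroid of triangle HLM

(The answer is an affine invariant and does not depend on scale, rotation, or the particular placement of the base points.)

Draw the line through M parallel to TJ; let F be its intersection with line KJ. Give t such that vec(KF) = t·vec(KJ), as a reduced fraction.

t = 34/47

Set H = (0, 0), J = (1, 0), U = (0, 1); any affine frame gives the same invariant.
1. M lies on line HU with HM:MU = 2:5 ⇒ M = (0, 2/7)
2. K is the centroid of triangle JUM ⇒ K = (1/3, 3/7)
3. L is the centroid of triangle JKM ⇒ L = (4/9, 5/21)
4. T is the centroid of triangle HLM ⇒ T = (4/27, 11/63)
through M parallel to TJ: direction (23/27, -11/63); meets KJ at F = (115/141, 39/329)
F = K + t·(J−K) with t = 34/47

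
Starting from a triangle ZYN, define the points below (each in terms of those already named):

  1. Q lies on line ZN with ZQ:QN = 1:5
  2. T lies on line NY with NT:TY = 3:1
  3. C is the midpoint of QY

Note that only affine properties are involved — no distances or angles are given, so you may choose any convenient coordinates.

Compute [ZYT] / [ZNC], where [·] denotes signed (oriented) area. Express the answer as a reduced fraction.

Work in coordinates with Z = (0, 0), Y = (1, 0), N = (0, 1).
1. Q lies on line ZN with ZQ:QN = 1:5 ⇒ Q = (0, 1/6)
2. T lies on line NY with NT:TY = 3:1 ⇒ T = (3/4, 1/4)
3. C is the midpoint of QY ⇒ C = (1/2, 1/12)
2·[ZYT] = 1/4, 2·[ZNC] = -1/2
[ZYT]:[ZNC] = 1/4:-1/2 = -1/2

[ZYT]:[ZNC] = -1/2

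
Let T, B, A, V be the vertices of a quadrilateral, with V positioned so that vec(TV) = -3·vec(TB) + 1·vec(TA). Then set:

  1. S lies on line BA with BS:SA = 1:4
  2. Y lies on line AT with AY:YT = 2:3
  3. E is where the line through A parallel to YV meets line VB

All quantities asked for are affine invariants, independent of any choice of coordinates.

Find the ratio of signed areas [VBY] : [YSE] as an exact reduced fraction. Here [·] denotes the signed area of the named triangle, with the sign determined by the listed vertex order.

Work in coordinates with T = (0, 0), B = (1, 0), A = (0, 1), V = (-3, 1).
1. S lies on line BA with BS:SA = 1:4 ⇒ S = (4/5, 1/5)
2. Y lies on line AT with AY:YT = 2:3 ⇒ Y = (0, 3/5)
3. E is where the line through A parallel to YV meets line VB ⇒ E = (-45/7, 13/7)
2·[VBY] = 7/5, 2·[YSE] = -274/175
[VBY]:[YSE] = 7/5:-274/175 = -245/274

[VBY]:[YSE] = -245/274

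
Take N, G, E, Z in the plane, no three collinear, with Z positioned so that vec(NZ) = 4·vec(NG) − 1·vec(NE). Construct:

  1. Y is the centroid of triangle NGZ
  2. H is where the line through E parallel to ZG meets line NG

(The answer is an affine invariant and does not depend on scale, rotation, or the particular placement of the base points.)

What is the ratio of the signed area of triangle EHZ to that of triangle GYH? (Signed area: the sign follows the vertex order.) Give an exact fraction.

[EHZ]:[GYH] = -3

Work in coordinates with N = (0, 0), G = (1, 0), E = (0, 1), Z = (4, -1).
1. Y is the centroid of triangle NGZ ⇒ Y = (5/3, -1/3)
2. H is where the line through E parallel to ZG meets line NG ⇒ H = (3, 0)
2·[EHZ] = -2, 2·[GYH] = 2/3
[EHZ]:[GYH] = -2:2/3 = -3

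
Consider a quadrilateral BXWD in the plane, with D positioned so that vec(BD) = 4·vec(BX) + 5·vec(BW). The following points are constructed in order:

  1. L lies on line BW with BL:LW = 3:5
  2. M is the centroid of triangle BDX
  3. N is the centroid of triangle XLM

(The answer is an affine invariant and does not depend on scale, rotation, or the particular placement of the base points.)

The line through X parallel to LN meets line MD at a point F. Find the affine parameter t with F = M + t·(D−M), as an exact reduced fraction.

Assign B = (0, 0), X = (1, 0), W = (0, 1), D = (4, 5) — the answer is frame-independent, so this choice is without loss of generality.
1. L lies on line BW with BL:LW = 3:5 ⇒ L = (0, 3/8)
2. M is the centroid of triangle BDX ⇒ M = (5/3, 5/3)
3. N is the centroid of triangle XLM ⇒ N = (8/9, 49/72)
through X parallel to LN: direction (8/9, 11/36); meets MD at F = (83/243, -55/243)
F = M + t·(D−M) with t = -46/81

t = -46/81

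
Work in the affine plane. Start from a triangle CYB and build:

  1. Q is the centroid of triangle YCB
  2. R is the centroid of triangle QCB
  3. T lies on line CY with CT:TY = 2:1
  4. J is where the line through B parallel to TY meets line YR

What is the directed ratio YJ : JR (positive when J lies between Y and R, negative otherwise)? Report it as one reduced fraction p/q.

YJ:JR = -9/5

Set C = (0, 0), Y = (1, 0), B = (0, 1); any affine frame gives the same invariant.
1. Q is the centroid of triangle YCB ⇒ Q = (1/3, 1/3)
2. R is the centroid of triangle QCB ⇒ R = (1/9, 4/9)
3. T lies on line CY with CT:TY = 2:1 ⇒ T = (2/3, 0)
4. J is where the line through B parallel to TY meets line YR ⇒ J = (-1, 1)
J = Y + t·(R−Y) with t = 9/4, so YJ:JR = t:(1−t) = 9/4:-5/4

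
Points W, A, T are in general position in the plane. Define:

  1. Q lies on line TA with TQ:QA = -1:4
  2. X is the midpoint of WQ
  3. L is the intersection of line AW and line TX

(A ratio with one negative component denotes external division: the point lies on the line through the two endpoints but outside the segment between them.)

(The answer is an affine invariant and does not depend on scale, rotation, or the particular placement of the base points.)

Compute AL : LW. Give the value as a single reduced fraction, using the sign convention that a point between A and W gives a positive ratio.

AL:LW = -3

Work in coordinates with W = (0, 0), A = (1, 0), T = (0, 1).
1. Q lies on line TA with TQ:QA = -1:4 ⇒ Q = (-1/3, 4/3)
2. X is the midpoint of WQ ⇒ X = (-1/6, 2/3)
3. L is the intersection of line AW and line TX ⇒ L = (-1/2, 0)
L = A + t·(W−A) with t = 3/2, so AL:LW = t:(1−t) = 3/2:-1/2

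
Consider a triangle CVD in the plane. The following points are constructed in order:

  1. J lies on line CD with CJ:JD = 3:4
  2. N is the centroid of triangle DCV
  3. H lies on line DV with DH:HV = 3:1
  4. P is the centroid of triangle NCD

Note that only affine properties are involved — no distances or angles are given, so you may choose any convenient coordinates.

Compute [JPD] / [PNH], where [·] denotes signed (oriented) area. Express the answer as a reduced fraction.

Set C = (0, 0), V = (1, 0), D = (0, 1); any affine frame gives the same invariant.
1. J lies on line CD with CJ:JD = 3:4 ⇒ J = (0, 3/7)
2. N is the centroid of triangle DCV ⇒ N = (1/3, 1/3)
3. H lies on line DV with DH:HV = 3:1 ⇒ H = (3/4, 1/4)
4. P is the centroid of triangle NCD ⇒ P = (1/9, 4/9)
2·[JPD] = 4/63, 2·[PNH] = 1/36
[JPD]:[PNH] = 4/63:1/36 = 16/7

[JPD]:[PNH] = 16/7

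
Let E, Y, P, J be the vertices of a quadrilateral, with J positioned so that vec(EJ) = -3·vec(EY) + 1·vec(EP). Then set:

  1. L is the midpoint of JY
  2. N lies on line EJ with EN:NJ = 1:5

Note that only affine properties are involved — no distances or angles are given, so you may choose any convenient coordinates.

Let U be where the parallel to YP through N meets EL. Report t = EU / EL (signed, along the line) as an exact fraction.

Set E = (0, 0), Y = (1, 0), P = (0, 1), J = (-3, 1); any affine frame gives the same invariant.
1. L is the midpoint of JY ⇒ L = (-1, 1/2)
2. N lies on line EJ with EN:NJ = 1:5 ⇒ N = (-1/2, 1/6)
through N parallel to YP: direction (-1, 1); meets EL at U = (-2/3, 1/3)
U = E + t·(L−E) with t = 2/3

t = 2/3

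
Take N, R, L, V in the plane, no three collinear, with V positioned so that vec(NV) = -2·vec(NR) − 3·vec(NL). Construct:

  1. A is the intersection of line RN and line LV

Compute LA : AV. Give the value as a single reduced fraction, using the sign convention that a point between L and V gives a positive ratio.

Work in coordinates with N = (0, 0), R = (1, 0), L = (0, 1), V = (-2, -3).
1. A is the intersection of line RN and line LV ⇒ A = (-1/2, 0)
A = L + t·(V−L) with t = 1/4, so LA:AV = t:(1−t) = 1/4:3/4

LA:AV = 1/3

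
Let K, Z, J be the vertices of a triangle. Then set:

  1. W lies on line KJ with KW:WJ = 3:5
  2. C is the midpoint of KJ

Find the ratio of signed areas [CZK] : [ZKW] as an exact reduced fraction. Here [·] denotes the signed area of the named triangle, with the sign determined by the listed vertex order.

[CZK]:[ZKW] = 4/3

Choose coordinates K = (0, 0), Z = (1, 0), J = (0, 1).
1. W lies on line KJ with KW:WJ = 3:5 ⇒ W = (0, 3/8)
2. C is the midpoint of KJ ⇒ C = (0, 1/2)
2·[CZK] = -1/2, 2·[ZKW] = -3/8
[CZK]:[ZKW] = -1/2:-3/8 = 4/3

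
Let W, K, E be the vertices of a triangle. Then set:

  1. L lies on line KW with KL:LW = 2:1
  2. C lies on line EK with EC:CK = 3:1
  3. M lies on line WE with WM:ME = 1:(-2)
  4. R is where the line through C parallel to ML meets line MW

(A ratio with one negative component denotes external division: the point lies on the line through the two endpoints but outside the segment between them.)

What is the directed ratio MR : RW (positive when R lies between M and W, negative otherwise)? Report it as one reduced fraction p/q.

MR:RW = -1/2

Choose coordinates W = (0, 0), K = (1, 0), E = (0, 1).
1. L lies on line KW with KL:LW = 2:1 ⇒ L = (1/3, 0)
2. C lies on line EK with EC:CK = 3:1 ⇒ C = (3/4, 1/4)
3. M lies on line WE with WM:ME = 1:(-2) ⇒ M = (0, -1)
4. R is where the line through C parallel to ML meets line MW ⇒ R = (0, -2)
R = M + t·(W−M) with t = -1, so MR:RW = t:(1−t) = -1:2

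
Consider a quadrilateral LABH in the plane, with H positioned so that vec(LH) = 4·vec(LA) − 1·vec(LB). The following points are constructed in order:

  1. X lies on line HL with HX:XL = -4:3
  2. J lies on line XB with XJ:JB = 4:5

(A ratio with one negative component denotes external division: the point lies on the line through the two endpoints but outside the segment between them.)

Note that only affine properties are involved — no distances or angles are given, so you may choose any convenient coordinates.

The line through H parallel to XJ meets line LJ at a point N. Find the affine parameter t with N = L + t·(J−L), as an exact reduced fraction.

Assign L = (0, 0), A = (1, 0), B = (0, 1), H = (4, -1) — the answer is frame-independent, so this choice is without loss of generality.
1. X lies on line HL with HX:XL = -4:3 ⇒ X = (-12, 3)
2. J lies on line XB with XJ:JB = 4:5 ⇒ J = (-20/3, 19/9)
through H parallel to XJ: direction (16/3, -8/9); meets LJ at N = (20/9, -19/27)
N = L + t·(J−L) with t = -1/3

t = -1/3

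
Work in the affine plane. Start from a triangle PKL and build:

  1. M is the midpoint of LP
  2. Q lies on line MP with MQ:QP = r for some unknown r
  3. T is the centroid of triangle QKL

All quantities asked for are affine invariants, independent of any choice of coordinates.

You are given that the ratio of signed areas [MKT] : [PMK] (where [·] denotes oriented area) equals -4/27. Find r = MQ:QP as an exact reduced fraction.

Work in coordinates with P = (0, 0), K = (1, 0), L = (0, 1).
1. M is the midpoint of LP ⇒ M = (0, 1/2)
2. With MQ:QP = r, write λ = r/(r+1) so Q = M + λ·(P−M); Q is affine-linear in λ
3. T is the centroid of triangle QKL ⇒ T is an affine combination of earlier points and hence also affine-linear in λ
Every point depending on Q is an affine combination of Q and λ-independent points, so each such coordinate is linear in λ; the λ² term in each signed area is a multiple of (P−M)×(P−M) = 0, so 2·[MKT] and 2·[PMK] are each linear in λ. Evaluating at λ=0 and λ=1:
  2·[MKT] = -1/6·λ + 1/6,   2·[PMK] = -1/2
So [MKT]:[PMK] = (-1/6·λ + 1/6) / (-1/2). Setting this equal to -4/27:
  -1/6·λ + 1/6 = -4/27·(-1/2)  ⇒  λ = 5/9
Then r = λ/(1−λ) = (5/9)/(4/9) = 5/4. Check: with r = 5/4, Q = (0, 2/9) and [MKT]:[PMK] = -4/27 as required.

r = 5/4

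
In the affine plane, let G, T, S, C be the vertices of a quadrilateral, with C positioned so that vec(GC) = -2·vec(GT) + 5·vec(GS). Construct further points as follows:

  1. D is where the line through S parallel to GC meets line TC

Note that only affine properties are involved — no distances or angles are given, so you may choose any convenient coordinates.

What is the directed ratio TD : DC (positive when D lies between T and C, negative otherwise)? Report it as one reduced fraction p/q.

TD:DC = 3/2

Work in coordinates with G = (0, 0), T = (1, 0), S = (0, 1), C = (-2, 5).
1. D is where the line through S parallel to GC meets line TC ⇒ D = (-4/5, 3)
D = T + t·(C−T) with t = 3/5, so TD:DC = t:(1−t) = 3/5:2/5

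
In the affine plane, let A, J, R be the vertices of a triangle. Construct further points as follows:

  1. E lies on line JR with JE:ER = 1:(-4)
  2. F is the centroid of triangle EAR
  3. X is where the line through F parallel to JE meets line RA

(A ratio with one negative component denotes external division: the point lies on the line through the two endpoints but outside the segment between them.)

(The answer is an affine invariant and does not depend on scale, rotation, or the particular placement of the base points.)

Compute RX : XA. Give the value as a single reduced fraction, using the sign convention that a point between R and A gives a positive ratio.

Assign A = (0, 0), J = (1, 0), R = (0, 1) — the answer is frame-independent, so this choice is without loss of generality.
1. E lies on line JR with JE:ER = 1:(-4) ⇒ E = (4/3, -1/3)
2. F is the centroid of triangle EAR ⇒ F = (4/9, 2/9)
3. X is where the line through F parallel to JE meets line RA ⇒ X = (0, 2/3)
X = R + t·(A−R) with t = 1/3, so RX:XA = t:(1−t) = 1/3:2/3

RX:XA = 1/2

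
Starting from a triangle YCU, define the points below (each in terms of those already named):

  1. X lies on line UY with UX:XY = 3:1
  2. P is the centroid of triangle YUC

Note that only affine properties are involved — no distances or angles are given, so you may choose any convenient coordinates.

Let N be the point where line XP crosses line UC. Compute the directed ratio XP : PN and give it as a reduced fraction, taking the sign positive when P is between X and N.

Work in coordinates with Y = (0, 0), C = (1, 0), U = (0, 1).
1. X lies on line UY with UX:XY = 3:1 ⇒ X = (0, 1/4)
2. P is the centroid of triangle YUC ⇒ P = (1/3, 1/3)
line XP meets UC at N = (3/5, 2/5)
P = X + t·(N−X) with t = 5/9, so XP:PN = 5/9:4/9

XP:PN = 5/4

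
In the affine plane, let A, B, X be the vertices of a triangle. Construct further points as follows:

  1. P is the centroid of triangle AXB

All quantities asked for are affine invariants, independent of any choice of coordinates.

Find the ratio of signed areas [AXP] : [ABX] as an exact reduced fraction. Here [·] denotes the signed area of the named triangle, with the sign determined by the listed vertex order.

Work in coordinates with A = (0, 0), B = (1, 0), X = (0, 1).
1. P is the centroid of triangle AXB ⇒ P = (1/3, 1/3)
2·[AXP] = -1/3, 2·[ABX] = 1
[AXP]:[ABX] = -1/3:1 = -1/3

[AXP]:[ABX] = -1/3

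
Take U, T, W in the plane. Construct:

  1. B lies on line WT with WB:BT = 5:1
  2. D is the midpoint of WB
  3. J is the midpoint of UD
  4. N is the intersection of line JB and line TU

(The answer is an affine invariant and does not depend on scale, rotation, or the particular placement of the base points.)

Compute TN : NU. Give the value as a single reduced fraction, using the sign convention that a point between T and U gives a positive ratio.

TN:NU = -2/5

Work in coordinates with U = (0, 0), T = (1, 0), W = (0, 1).
1. B lies on line WT with WB:BT = 5:1 ⇒ B = (5/6, 1/6)
2. D is the midpoint of WB ⇒ D = (5/12, 7/12)
3. J is the midpoint of UD ⇒ J = (5/24, 7/24)
4. N is the intersection of line JB and line TU ⇒ N = (5/3, 0)
N = T + t·(U−T) with t = -2/3, so TN:NU = t:(1−t) = -2/3:5/3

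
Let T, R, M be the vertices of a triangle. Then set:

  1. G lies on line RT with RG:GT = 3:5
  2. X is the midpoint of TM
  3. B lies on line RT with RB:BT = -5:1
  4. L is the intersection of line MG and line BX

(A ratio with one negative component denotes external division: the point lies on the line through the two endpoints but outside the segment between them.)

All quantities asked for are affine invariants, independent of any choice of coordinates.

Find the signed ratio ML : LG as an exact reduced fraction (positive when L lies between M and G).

Work in coordinates with T = (0, 0), R = (1, 0), M = (0, 1).
1. G lies on line RT with RG:GT = 3:5 ⇒ G = (5/8, 0)
2. X is the midpoint of TM ⇒ X = (0, 1/2)
3. B lies on line RT with RB:BT = -5:1 ⇒ B = (-1/4, 0)
4. L is the intersection of line MG and line BX ⇒ L = (5/36, 7/9)
L = M + t·(G−M) with t = 2/9, so ML:LG = t:(1−t) = 2/9:7/9

ML:LG = 2/7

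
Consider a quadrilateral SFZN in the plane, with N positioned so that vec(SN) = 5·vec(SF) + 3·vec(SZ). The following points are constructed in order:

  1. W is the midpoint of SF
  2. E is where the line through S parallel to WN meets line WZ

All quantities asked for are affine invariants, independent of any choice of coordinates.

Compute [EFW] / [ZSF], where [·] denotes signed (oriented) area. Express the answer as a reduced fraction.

[EFW]:[ZSF] = -1/8

Set S = (0, 0), F = (1, 0), Z = (0, 1), N = (5, 3); any affine frame gives the same invariant.
1. W is the midpoint of SF ⇒ W = (1/2, 0)
2. E is where the line through S parallel to WN meets line WZ ⇒ E = (3/8, 1/4)
2·[EFW] = -1/8, 2·[ZSF] = 1
[EFW]:[ZSF] = -1/8:1 = -1/8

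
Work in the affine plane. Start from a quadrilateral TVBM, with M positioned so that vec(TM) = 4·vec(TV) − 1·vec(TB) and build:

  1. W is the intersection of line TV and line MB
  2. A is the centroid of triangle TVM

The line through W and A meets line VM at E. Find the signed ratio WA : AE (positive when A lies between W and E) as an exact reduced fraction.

Choose coordinates T = (0, 0), V = (1, 0), B = (0, 1), M = (4, -1).
1. W is the intersection of line TV and line MB ⇒ W = (2, 0)
2. A is the centroid of triangle TVM ⇒ A = (5/3, -1/3)
line WA meets VM at E = (7/4, -1/4)
A = W + t·(E−W) with t = 4/3, so WA:AE = 4/3:-1/3

WA:AE = -4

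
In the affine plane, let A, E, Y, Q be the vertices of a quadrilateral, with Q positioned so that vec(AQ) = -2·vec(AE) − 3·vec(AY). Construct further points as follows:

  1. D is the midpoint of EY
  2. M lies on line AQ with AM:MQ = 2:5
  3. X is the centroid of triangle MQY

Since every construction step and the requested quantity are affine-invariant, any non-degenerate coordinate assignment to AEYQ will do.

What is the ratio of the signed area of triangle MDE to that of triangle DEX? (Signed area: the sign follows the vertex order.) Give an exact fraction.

[MDE]:[DEX] = 51/59

Choose coordinates A = (0, 0), E = (1, 0), Y = (0, 1), Q = (-2, -3).
1. D is the midpoint of EY ⇒ D = (1/2, 1/2)
2. M lies on line AQ with AM:MQ = 2:5 ⇒ M = (-4/7, -6/7)
3. X is the centroid of triangle MQY ⇒ X = (-6/7, -20/21)
2·[MDE] = -17/14, 2·[DEX] = -59/42
[MDE]:[DEX] = -17/14:-59/42 = 51/59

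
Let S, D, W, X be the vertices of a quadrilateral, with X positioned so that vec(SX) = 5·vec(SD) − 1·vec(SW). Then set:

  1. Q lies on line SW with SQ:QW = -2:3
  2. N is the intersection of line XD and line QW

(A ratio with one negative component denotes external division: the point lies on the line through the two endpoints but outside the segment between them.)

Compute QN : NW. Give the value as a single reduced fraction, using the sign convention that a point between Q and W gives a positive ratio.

QN:NW = 3

Choose coordinates S = (0, 0), D = (1, 0), W = (0, 1), X = (5, -1).
1. Q lies on line SW with SQ:QW = -2:3 ⇒ Q = (0, -2)
2. N is the intersection of line XD and line QW ⇒ N = (0, 1/4)
N = Q + t·(W−Q) with t = 3/4, so QN:NW = t:(1−t) = 3/4:1/4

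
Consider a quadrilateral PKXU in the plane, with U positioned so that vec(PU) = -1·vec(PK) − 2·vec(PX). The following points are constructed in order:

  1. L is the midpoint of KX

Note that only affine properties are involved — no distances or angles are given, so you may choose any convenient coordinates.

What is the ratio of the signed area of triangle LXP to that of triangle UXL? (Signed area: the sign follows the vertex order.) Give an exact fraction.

Choose coordinates P = (0, 0), K = (1, 0), X = (0, 1), U = (-1, -2).
1. L is the midpoint of KX ⇒ L = (1/2, 1/2)
2·[LXP] = 1/2, 2·[UXL] = -2
[LXP]:[UXL] = 1/2:-2 = -1/4

[LXP]:[UXL] = -1/4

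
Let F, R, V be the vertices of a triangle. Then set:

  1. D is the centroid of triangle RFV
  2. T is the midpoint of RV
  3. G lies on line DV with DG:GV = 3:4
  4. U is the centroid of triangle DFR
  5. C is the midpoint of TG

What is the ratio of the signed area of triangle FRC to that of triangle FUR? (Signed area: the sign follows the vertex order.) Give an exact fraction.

Set F = (0, 0), R = (1, 0), V = (0, 1); any affine frame gives the same invariant.
1. D is the centroid of triangle RFV ⇒ D = (1/3, 1/3)
2. T is the midpoint of RV ⇒ T = (1/2, 1/2)
3. G lies on line DV with DG:GV = 3:4 ⇒ G = (4/21, 13/21)
4. U is the centroid of triangle DFR ⇒ U = (4/9, 1/9)
5. C is the midpoint of TG ⇒ C = (29/84, 47/84)
2·[FRC] = 47/84, 2·[FUR] = -1/9
[FRC]:[FUR] = 47/84:-1/9 = -141/28

[FRC]:[FUR] = -141/28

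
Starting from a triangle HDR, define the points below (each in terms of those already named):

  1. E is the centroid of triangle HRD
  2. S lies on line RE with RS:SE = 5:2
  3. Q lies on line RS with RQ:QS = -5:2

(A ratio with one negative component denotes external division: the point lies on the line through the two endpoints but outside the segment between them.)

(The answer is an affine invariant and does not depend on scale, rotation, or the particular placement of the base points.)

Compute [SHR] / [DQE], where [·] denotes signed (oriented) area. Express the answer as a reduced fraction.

Choose coordinates H = (0, 0), D = (1, 0), R = (0, 1).
1. E is the centroid of triangle HRD ⇒ E = (1/3, 1/3)
2. S lies on line RE with RS:SE = 5:2 ⇒ S = (5/21, 11/21)
3. Q lies on line RS with RQ:QS = -5:2 ⇒ Q = (25/63, 13/63)
2·[SHR] = -5/21, 2·[DQE] = -4/63
[SHR]:[DQE] = -5/21:-4/63 = 15/4

[SHR]:[DQE] = 15/4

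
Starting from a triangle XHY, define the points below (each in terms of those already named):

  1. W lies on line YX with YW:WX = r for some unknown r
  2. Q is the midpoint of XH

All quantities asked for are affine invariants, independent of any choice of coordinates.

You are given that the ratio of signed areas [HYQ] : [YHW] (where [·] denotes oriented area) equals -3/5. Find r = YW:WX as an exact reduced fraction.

r = 5

Set X = (0, 0), H = (1, 0), Y = (0, 1); any affine frame gives the same invariant.
1. With YW:WX = r, write λ = r/(r+1) so W = Y + λ·(X−Y); W is affine-linear in λ
2. Q is the midpoint of XH ⇒ Q = (1/2, 0)
Every point depending on W is an affine combination of W and λ-independent points, so each such coordinate is linear in λ; the λ² term in each signed area is a multiple of (X−Y)×(X−Y) = 0, so 2·[HYQ] and 2·[YHW] are each linear in λ. Evaluating at λ=0 and λ=1:
  2·[HYQ] = 1/2,   2·[YHW] = −λ
So [HYQ]:[YHW] = (1/2) / (−λ). Setting this equal to -3/5:
  1/2 = -3/5·(−λ)  ⇒  λ = 5/6
Then r = λ/(1−λ) = (5/6)/(1/6) = 5. Check: with r = 5, W = (0, 1/6) and [HYQ]:[YHW] = -3/5 as required.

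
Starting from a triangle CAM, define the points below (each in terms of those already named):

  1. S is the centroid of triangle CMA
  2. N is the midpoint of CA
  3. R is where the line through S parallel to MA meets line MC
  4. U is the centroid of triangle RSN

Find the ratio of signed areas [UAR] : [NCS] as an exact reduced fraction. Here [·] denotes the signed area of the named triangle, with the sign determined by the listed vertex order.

Work in coordinates with C = (0, 0), A = (1, 0), M = (0, 1).
1. S is the centroid of triangle CMA ⇒ S = (1/3, 1/3)
2. N is the midpoint of CA ⇒ N = (1/2, 0)
3. R is where the line through S parallel to MA meets line MC ⇒ R = (0, 2/3)
4. U is the centroid of triangle RSN ⇒ U = (5/18, 1/3)
2·[UAR] = 4/27, 2·[NCS] = -1/6
[UAR]:[NCS] = 4/27:-1/6 = -8/9

[UAR]:[NCS] = -8/9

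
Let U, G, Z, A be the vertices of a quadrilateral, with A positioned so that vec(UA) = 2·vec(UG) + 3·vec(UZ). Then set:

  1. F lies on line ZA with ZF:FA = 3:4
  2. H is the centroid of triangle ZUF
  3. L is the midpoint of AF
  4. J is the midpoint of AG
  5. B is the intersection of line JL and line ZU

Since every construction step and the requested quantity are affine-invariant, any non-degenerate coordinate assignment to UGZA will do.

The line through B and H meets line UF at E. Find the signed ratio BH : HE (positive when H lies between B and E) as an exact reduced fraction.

Assign U = (0, 0), G = (1, 0), Z = (0, 1), A = (2, 3) — the answer is frame-independent, so this choice is without loss of generality.
1. F lies on line ZA with ZF:FA = 3:4 ⇒ F = (6/7, 13/7)
2. H is the centroid of triangle ZUF ⇒ H = (2/7, 20/21)
3. L is the midpoint of AF ⇒ L = (10/7, 17/7)
4. J is the midpoint of AG ⇒ J = (3/2, 3/2)
5. B is the intersection of line JL and line ZU ⇒ B = (0, 21)
line BH meets UF at E = (9/31, 39/62)
H = B + t·(E−B) with t = 62/63, so BH:HE = 62/63:1/63

BH:HE = 62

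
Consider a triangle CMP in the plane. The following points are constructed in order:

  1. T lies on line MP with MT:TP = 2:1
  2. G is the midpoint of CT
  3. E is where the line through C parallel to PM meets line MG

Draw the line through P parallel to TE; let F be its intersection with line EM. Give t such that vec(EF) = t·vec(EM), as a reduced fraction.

Choose coordinates C = (0, 0), M = (1, 0), P = (0, 1).
1. T lies on line MP with MT:TP = 2:1 ⇒ T = (1/3, 2/3)
2. G is the midpoint of CT ⇒ G = (1/6, 1/3)
3. E is where the line through C parallel to PM meets line MG ⇒ E = (-2/3, 2/3)
through P parallel to TE: direction (-1, 0); meets EM at F = (-3/2, 1)
F = E + t·(M−E) with t = -1/2

t = -1/2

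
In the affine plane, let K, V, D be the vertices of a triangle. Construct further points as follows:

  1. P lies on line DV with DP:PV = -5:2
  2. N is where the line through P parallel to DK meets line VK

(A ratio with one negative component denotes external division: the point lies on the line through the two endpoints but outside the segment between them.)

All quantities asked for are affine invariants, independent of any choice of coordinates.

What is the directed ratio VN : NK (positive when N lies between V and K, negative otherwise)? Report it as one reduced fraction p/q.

VN:NK = -2/5

Set K = (0, 0), V = (1, 0), D = (0, 1); any affine frame gives the same invariant.
1. P lies on line DV with DP:PV = -5:2 ⇒ P = (5/3, -2/3)
2. N is where the line through P parallel to DK meets line VK ⇒ N = (5/3, 0)
N = V + t·(K−V) with t = -2/3, so VN:NK = t:(1−t) = -2/3:5/3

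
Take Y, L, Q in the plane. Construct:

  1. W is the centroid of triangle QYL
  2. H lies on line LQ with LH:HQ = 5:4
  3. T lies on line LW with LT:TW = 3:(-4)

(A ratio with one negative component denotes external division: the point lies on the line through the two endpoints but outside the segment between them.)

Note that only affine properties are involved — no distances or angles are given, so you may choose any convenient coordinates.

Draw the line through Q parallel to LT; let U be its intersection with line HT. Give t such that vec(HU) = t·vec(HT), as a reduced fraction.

t = -4/5

Choose coordinates Y = (0, 0), L = (1, 0), Q = (0, 1).
1. W is the centroid of triangle QYL ⇒ W = (1/3, 1/3)
2. H lies on line LQ with LH:HQ = 5:4 ⇒ H = (4/9, 5/9)
3. T lies on line LW with LT:TW = 3:(-4) ⇒ T = (3, -1)
through Q parallel to LT: direction (2, -1); meets HT at U = (-8/5, 9/5)
U = H + t·(T−H) with t = -4/5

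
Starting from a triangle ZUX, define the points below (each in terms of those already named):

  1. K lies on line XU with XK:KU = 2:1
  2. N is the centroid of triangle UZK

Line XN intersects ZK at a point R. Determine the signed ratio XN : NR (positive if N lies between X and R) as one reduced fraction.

XN:NR = -7

Choose coordinates Z = (0, 0), U = (1, 0), X = (0, 1).
1. K lies on line XU with XK:KU = 2:1 ⇒ K = (2/3, 1/3)
2. N is the centroid of triangle UZK ⇒ N = (5/9, 1/9)
line XN meets ZK at R = (10/21, 5/21)
N = X + t·(R−X) with t = 7/6, so XN:NR = 7/6:-1/6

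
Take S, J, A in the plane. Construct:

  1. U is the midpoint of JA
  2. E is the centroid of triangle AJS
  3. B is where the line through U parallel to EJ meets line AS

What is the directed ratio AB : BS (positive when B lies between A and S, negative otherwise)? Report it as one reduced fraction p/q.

Work in coordinates with S = (0, 0), J = (1, 0), A = (0, 1).
1. U is the midpoint of JA ⇒ U = (1/2, 1/2)
2. E is the centroid of triangle AJS ⇒ E = (1/3, 1/3)
3. B is where the line through U parallel to EJ meets line AS ⇒ B = (0, 3/4)
B = A + t·(S−A) with t = 1/4, so AB:BS = t:(1−t) = 1/4:3/4

AB:BS = 1/3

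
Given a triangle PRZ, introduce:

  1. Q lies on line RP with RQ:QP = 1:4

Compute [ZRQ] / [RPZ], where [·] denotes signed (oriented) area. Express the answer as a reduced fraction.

[ZRQ]:[RPZ] = 1/5

Choose coordinates P = (0, 0), R = (1, 0), Z = (0, 1).
1. Q lies on line RP with RQ:QP = 1:4 ⇒ Q = (4/5, 0)
2·[ZRQ] = -1/5, 2·[RPZ] = -1
[ZRQ]:[RPZ] = -1/5:-1 = 1/5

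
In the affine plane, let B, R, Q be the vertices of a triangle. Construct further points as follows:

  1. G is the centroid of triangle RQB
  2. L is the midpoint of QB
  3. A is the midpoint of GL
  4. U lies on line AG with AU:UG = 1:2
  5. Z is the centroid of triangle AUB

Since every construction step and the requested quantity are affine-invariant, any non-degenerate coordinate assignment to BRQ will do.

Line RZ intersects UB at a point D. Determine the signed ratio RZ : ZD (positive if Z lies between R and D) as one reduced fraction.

RZ:ZD = -43

Set B = (0, 0), R = (1, 0), Q = (0, 1); any affine frame gives the same invariant.
1. G is the centroid of triangle RQB ⇒ G = (1/3, 1/3)
2. L is the midpoint of QB ⇒ L = (0, 1/2)
3. A is the midpoint of GL ⇒ A = (1/6, 5/12)
4. U lies on line AG with AU:UG = 1:2 ⇒ U = (2/9, 7/18)
5. Z is the centroid of triangle AUB ⇒ Z = (7/54, 29/108)
line RZ meets UB at D = (58/387, 203/774)
Z = R + t·(D−R) with t = 43/42, so RZ:ZD = 43/42:-1/42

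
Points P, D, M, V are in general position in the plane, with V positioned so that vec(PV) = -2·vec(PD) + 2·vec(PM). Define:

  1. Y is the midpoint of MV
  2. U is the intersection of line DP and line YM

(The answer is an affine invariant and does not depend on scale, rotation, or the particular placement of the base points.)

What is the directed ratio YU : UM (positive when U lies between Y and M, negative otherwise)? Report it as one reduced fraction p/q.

Assign P = (0, 0), D = (1, 0), M = (0, 1), V = (-2, 2) — the answer is frame-independent, so this choice is without loss of generality.
1. Y is the midpoint of MV ⇒ Y = (-1, 3/2)
2. U is the intersection of line DP and line YM ⇒ U = (2, 0)
U = Y + t·(M−Y) with t = 3, so YU:UM = t:(1−t) = 3:-2

YU:UM = -3/2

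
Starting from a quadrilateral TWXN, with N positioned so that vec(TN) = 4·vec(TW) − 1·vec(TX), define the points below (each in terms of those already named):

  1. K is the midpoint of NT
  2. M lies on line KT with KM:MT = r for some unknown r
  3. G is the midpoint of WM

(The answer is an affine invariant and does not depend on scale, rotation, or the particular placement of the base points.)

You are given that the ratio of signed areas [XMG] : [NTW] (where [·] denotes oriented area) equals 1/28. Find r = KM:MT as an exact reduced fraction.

r = 2/5

Choose coordinates T = (0, 0), W = (1, 0), X = (0, 1), N = (4, -1).
1. K is the midpoint of NT ⇒ K = (2, -1/2)
2. With KM:MT = r, write λ = r/(r+1) so M = K + λ·(T−K); M is affine-linear in λ
3. G is the midpoint of WM ⇒ G is an affine combination of earlier points and hence also affine-linear in λ
Every point depending on M is an affine combination of M and λ-independent points, so each such coordinate is linear in λ; the λ² term in each signed area is a multiple of (T−K)×(T−K) = 0, so 2·[XMG] and 2·[NTW] are each linear in λ. Evaluating at λ=0 and λ=1:
  2·[XMG] = 3/4·λ − 1/4,   2·[NTW] = -1
So [XMG]:[NTW] = (3/4·λ − 1/4) / (-1). Setting this equal to 1/28:
  3/4·λ − 1/4 = 1/28·(-1)  ⇒  λ = 2/7
Then r = λ/(1−λ) = (2/7)/(5/7) = 2/5. Check: with r = 2/5, M = (10/7, -5/14) and [XMG]:[NTW] = 1/28 as required.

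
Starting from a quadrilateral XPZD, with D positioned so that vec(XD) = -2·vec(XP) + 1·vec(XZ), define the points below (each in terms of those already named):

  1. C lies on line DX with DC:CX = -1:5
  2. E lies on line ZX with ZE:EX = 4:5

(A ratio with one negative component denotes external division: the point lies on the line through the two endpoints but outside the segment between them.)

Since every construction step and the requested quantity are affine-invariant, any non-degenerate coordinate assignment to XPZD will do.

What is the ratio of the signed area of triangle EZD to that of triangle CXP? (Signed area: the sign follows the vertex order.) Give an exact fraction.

Choose coordinates X = (0, 0), P = (1, 0), Z = (0, 1), D = (-2, 1).
1. C lies on line DX with DC:CX = -1:5 ⇒ C = (-5/2, 5/4)
2. E lies on line ZX with ZE:EX = 4:5 ⇒ E = (0, 5/9)
2·[EZD] = 8/9, 2·[CXP] = 5/4
[EZD]:[CXP] = 8/9:5/4 = 32/45

[EZD]:[CXP] = 32/45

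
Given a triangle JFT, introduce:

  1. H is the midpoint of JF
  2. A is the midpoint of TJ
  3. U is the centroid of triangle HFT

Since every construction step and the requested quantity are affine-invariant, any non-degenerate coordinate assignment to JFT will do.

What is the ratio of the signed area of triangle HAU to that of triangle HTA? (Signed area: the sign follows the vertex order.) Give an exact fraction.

Work in coordinates with J = (0, 0), F = (1, 0), T = (0, 1).
1. H is the midpoint of JF ⇒ H = (1/2, 0)
2. A is the midpoint of TJ ⇒ A = (0, 1/2)
3. U is the centroid of triangle HFT ⇒ U = (1/2, 1/3)
2·[HAU] = -1/6, 2·[HTA] = 1/4
[HAU]:[HTA] = -1/6:1/4 = -2/3

[HAU]:[HTA] = -2/3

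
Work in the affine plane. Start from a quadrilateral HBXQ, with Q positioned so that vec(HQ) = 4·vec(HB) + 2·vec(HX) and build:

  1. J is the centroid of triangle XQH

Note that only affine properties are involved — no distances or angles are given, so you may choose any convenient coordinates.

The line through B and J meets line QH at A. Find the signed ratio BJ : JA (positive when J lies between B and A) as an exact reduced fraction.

Assign H = (0, 0), B = (1, 0), X = (0, 1), Q = (4, 2) — the answer is frame-independent, so this choice is without loss of generality.
1. J is the centroid of triangle XQH ⇒ J = (4/3, 1)
line BJ meets QH at A = (6/5, 3/5)
J = B + t·(A−B) with t = 5/3, so BJ:JA = 5/3:-2/3

BJ:JA = -5/2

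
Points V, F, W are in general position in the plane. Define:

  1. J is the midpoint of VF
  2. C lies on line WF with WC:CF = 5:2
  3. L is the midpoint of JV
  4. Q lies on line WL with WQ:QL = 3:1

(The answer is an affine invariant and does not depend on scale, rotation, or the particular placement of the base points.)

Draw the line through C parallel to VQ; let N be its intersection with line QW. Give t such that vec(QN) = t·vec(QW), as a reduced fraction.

t = -2/3

Choose coordinates V = (0, 0), F = (1, 0), W = (0, 1).
1. J is the midpoint of VF ⇒ J = (1/2, 0)
2. C lies on line WF with WC:CF = 5:2 ⇒ C = (5/7, 2/7)
3. L is the midpoint of JV ⇒ L = (1/4, 0)
4. Q lies on line WL with WQ:QL = 3:1 ⇒ Q = (3/16, 1/4)
through C parallel to VQ: direction (3/16, 1/4); meets QW at N = (5/16, -1/4)
N = Q + t·(W−Q) with t = -2/3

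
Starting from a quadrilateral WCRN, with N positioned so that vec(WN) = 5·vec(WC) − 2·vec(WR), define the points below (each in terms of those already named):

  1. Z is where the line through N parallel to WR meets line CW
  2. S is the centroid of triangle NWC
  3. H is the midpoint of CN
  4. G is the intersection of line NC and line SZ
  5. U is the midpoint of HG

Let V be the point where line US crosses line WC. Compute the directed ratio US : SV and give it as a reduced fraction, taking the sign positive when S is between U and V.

Work in coordinates with W = (0, 0), C = (1, 0), R = (0, 1), N = (5, -2).
1. Z is where the line through N parallel to WR meets line CW ⇒ Z = (5, 0)
2. S is the centroid of triangle NWC ⇒ S = (2, -2/3)
3. H is the midpoint of CN ⇒ H = (3, -1)
4. G is the intersection of line NC and line SZ ⇒ G = (29/13, -8/13)
5. U is the midpoint of HG ⇒ U = (34/13, -21/26)
line US meets WC at V = (-10/11, 0)
S = U + t·(V−U) with t = 11/63, so US:SV = 11/63:52/63

US:SV = 11/52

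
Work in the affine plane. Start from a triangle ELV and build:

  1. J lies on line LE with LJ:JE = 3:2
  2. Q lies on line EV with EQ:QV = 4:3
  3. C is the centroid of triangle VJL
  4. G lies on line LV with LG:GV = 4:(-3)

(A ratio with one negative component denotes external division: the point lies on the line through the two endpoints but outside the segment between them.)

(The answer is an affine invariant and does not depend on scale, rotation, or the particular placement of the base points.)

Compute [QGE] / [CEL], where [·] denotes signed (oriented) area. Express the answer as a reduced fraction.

Choose coordinates E = (0, 0), L = (1, 0), V = (0, 1).
1. J lies on line LE with LJ:JE = 3:2 ⇒ J = (2/5, 0)
2. Q lies on line EV with EQ:QV = 4:3 ⇒ Q = (0, 4/7)
3. C is the centroid of triangle VJL ⇒ C = (7/15, 1/3)
4. G lies on line LV with LG:GV = 4:(-3) ⇒ G = (-3, 4)
2·[QGE] = 12/7, 2·[CEL] = 1/3
[QGE]:[CEL] = 12/7:1/3 = 36/7

[QGE]:[CEL] = 36/7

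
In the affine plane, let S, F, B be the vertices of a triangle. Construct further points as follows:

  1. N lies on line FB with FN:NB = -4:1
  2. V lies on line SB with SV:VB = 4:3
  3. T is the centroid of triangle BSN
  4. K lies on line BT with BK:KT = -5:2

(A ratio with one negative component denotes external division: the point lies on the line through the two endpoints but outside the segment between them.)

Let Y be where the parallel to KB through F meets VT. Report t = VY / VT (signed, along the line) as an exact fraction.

Choose coordinates S = (0, 0), F = (1, 0), B = (0, 1).
1. N lies on line FB with FN:NB = -4:1 ⇒ N = (-1/3, 4/3)
2. V lies on line SB with SV:VB = 4:3 ⇒ V = (0, 4/7)
3. T is the centroid of triangle BSN ⇒ T = (-1/9, 7/9)
4. K lies on line BT with BK:KT = -5:2 ⇒ K = (-5/27, 17/27)
through F parallel to KB: direction (5/27, 10/27); meets VT at Y = (2/3, -2/3)
Y = V + t·(T−V) with t = -6

t = -6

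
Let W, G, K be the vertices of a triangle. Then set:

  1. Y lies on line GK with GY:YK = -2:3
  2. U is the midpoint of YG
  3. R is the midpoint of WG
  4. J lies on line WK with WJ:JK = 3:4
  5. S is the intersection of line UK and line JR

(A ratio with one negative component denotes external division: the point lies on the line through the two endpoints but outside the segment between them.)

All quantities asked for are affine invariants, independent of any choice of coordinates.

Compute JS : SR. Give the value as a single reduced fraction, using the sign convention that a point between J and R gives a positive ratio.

JS:SR = -8/7

Work in coordinates with W = (0, 0), G = (1, 0), K = (0, 1).
1. Y lies on line GK with GY:YK = -2:3 ⇒ Y = (3, -2)
2. U is the midpoint of YG ⇒ U = (2, -1)
3. R is the midpoint of WG ⇒ R = (1/2, 0)
4. J lies on line WK with WJ:JK = 3:4 ⇒ J = (0, 3/7)
5. S is the intersection of line UK and line JR ⇒ S = (4, -3)
S = J + t·(R−J) with t = 8, so JS:SR = t:(1−t) = 8:-7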